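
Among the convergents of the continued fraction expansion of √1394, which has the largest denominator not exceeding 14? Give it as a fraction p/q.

√1394 = [37; 2, 1, 36, 1, 2, 74, …] (period length 6).
Convergents:
  p_0/q_0 = 37/1
  p_1/q_1 = 75/2
  p_2/q_2 = 112/3
  p_3/q_3 = 4107/110
q_2 = 3 ≤ 14 < 110 = q_3, so the answer is 112/3.

112/3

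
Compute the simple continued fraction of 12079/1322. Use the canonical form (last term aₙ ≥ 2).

[9; 7, 3, 3, 2, 3, 2]

12079 = 9*1322 + 181
1322 = 7*181 + 55
181 = 3*55 + 16
55 = 3*16 + 7
16 = 2*7 + 2
7 = 3*2 + 1
2 = 2*1 + 0  (stop)
So 12079/1322 = [9; 7, 3, 3, 2, 3, 2].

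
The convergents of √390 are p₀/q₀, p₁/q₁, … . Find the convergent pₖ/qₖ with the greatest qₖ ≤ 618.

√390 = [19; 1, 2, 1, 38, …] (period length 4).
Convergents:
  p_0/q_0 = 19/1
  p_1/q_1 = 20/1
  p_2/q_2 = 59/3
  p_3/q_3 = 79/4
  p_4/q_4 = 3061/155
  p_5/q_5 = 3140/159
  p_6/q_6 = 9341/473
  p_7/q_7 = 12481/632
q_6 = 473 ≤ 618 < 632 = q_7, so the answer is 9341/473.

9341/473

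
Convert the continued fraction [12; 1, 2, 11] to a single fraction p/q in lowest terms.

Using pₖ = aₖpₖ₋₁ + pₖ₋₂ and qₖ = aₖqₖ₋₁ + qₖ₋₂:
  k=0: a=12, p=12, q=1
  k=1: a=1, p=13, q=1
  k=2: a=2, p=38, q=3
  k=3: a=11, p=431, q=34

431/34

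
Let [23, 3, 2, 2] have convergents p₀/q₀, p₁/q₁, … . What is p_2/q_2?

163/7

Using pₖ = aₖpₖ₋₁ + pₖ₋₂, qₖ = aₖqₖ₋₁ + qₖ₋₂ (with p₋₁=1, p₋₂=0, q₋₁=0, q₋₂=1):
  k=0: a=23, p=23, q=1
  k=1: a=3, p=70, q=3
  k=2: a=2, p=163, q=7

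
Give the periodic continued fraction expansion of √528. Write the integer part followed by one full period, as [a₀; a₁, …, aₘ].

a₀ = ⌊√528⌋ = 22.
With m₀=0, d₀=1 and mₖ₊₁ = dₖaₖ − mₖ, dₖ₊₁ = (n − mₖ₊₁²)/dₖ, aₖ₊₁ = ⌊(a₀+mₖ₊₁)/dₖ₊₁⌋:
  k=1: m=22, d=44, a=1
  k=2: m=22, d=1, a=44
d=1 and a=2a₀=44 at k=2, so the next step gives (m, d) = (22, 44) again — its k=1 value — and the period has length 2.

[22; 1, 44]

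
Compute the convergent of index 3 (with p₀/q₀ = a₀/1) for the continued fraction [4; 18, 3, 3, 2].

Using pₖ = aₖpₖ₋₁ + pₖ₋₂, qₖ = aₖqₖ₋₁ + qₖ₋₂ (with p₋₁=1, p₋₂=0, q₋₁=0, q₋₂=1):
  k=0: a=4, p=4, q=1
  k=1: a=18, p=73, q=18
  k=2: a=3, p=223, q=55
  k=3: a=3, p=742, q=183

742/183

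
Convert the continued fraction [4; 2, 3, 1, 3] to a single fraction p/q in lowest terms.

151/34

Fold from the inside: start with 3/1.
  1 + 1/3 = 4/3
  3 + 3/4 = 15/4
  2 + 4/15 = 34/15
  4 + 15/34 = 151/34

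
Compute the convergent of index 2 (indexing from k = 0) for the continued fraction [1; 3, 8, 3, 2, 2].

Using pₖ = aₖpₖ₋₁ + pₖ₋₂, qₖ = aₖqₖ₋₁ + qₖ₋₂ (with p₋₁=1, p₋₂=0, q₋₁=0, q₋₂=1):
  k=0: a=1, p=1, q=1
  k=1: a=3, p=4, q=3
  k=2: a=8, p=33, q=25

33/25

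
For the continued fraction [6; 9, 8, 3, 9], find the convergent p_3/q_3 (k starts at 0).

1393/228

Using pₖ = aₖpₖ₋₁ + pₖ₋₂, qₖ = aₖqₖ₋₁ + qₖ₋₂ (with p₋₁=1, p₋₂=0, q₋₁=0, q₋₂=1):
  k=0: a=6, p=6, q=1
  k=1: a=9, p=55, q=9
  k=2: a=8, p=446, q=73
  k=3: a=3, p=1393, q=228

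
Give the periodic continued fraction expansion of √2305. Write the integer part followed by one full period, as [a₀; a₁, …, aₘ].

[48; 96]

a₀ = ⌊√2305⌋ = 48.
With m₀=0, d₀=1 and mₖ₊₁ = dₖaₖ − mₖ, dₖ₊₁ = (n − mₖ₊₁²)/dₖ, aₖ₊₁ = ⌊(a₀+mₖ₊₁)/dₖ₊₁⌋:
  k=1: m=48, d=1, a=96
d=1 and a=2a₀=96 at k=1, so the next step gives (m, d) = (48, 1) again — its k=1 value — and the period has length 1.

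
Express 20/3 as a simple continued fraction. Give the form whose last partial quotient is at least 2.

20 = 6×3 + 2
3 = 1×2 + 1
2 = 2×1 + 0  (stop)
So 20/3 = [6; 1, 2].

[6; 1, 2]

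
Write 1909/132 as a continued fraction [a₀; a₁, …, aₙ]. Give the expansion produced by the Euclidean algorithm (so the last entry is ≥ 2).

[14; 2, 6, 10]

1909 = 14*132 + 61
132 = 2*61 + 10
61 = 6*10 + 1
10 = 10*1 + 0  (stop)
So 1909/132 = [14; 2, 6, 10].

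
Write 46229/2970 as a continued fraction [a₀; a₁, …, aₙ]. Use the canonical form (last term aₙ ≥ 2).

[15; 1, 1, 3, 3, 18, 7]

46229 = 15·2970 + 1679
2970 = 1·1679 + 1291
1679 = 1·1291 + 388
1291 = 3·388 + 127
388 = 3·127 + 7
127 = 18·7 + 1
7 = 7·1 + 0  (stop)
So 46229/2970 = [15; 1, 1, 3, 3, 18, 7].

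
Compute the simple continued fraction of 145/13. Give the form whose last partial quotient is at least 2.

145 = 11*13 + 2
13 = 6*2 + 1
2 = 2*1 + 0  (stop)
So 145/13 = [11; 6, 2].

[11; 6, 2]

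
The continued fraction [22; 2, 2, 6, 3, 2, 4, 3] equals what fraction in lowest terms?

Using pₖ = aₖpₖ₋₁ + pₖ₋₂ and qₖ = aₖqₖ₋₁ + qₖ₋₂:
  k=0: a=22, p=22, q=1
  k=1: a=2, p=45, q=2
  k=2: a=2, p=112, q=5
  k=3: a=6, p=717, q=32
  k=4: a=3, p=2263, q=101
  k=5: a=2, p=5243, q=234
  k=6: a=4, p=23235, q=1037
  k=7: a=3, p=74948, q=3345

74948/3345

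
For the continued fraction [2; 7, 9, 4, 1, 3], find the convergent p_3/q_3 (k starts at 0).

563/263

Using pₖ = aₖpₖ₋₁ + pₖ₋₂, qₖ = aₖqₖ₋₁ + qₖ₋₂ (with p₋₁=1, p₋₂=0, q₋₁=0, q₋₂=1):
  k=0: a=2, p=2, q=1
  k=1: a=7, p=15, q=7
  k=2: a=9, p=137, q=64
  k=3: a=4, p=563, q=263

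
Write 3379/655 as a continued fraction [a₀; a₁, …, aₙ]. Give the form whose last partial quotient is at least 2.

[5; 6, 3, 2, 1, 4, 2]

3379 = 5*655 + 104
655 = 6*104 + 31
104 = 3*31 + 11
31 = 2*11 + 9
11 = 1*9 + 2
9 = 4*2 + 1
2 = 2*1 + 0  (stop)
So 3379/655 = [5; 6, 3, 2, 1, 4, 2].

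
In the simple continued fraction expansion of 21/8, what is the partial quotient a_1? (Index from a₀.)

21 = 2·8 + 5   →  a_0 = 2
8 = 1·5 + 3   →  a_1 = 1

1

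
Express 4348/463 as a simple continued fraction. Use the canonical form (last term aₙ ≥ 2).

4348 = 9*463 + 181
463 = 2*181 + 101
181 = 1*101 + 80
101 = 1*80 + 21
80 = 3*21 + 17
21 = 1*17 + 4
17 = 4*4 + 1
4 = 4*1 + 0  (stop)
So 4348/463 = [9; 2, 1, 1, 3, 1, 4, 4].

[9; 2, 1, 1, 3, 1, 4, 4]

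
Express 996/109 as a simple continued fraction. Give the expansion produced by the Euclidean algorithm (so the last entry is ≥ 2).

[9; 7, 3, 1, 3]

996 = 9·109 + 15
109 = 7·15 + 4
15 = 3·4 + 3
4 = 1·3 + 1
3 = 3·1 + 0  (stop)
So 996/109 = [9; 7, 3, 1, 3].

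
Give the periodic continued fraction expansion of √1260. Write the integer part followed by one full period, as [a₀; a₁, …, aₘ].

[35; 2, 70]

a₀ = ⌊√1260⌋ = 35.
With m₀=0, d₀=1 and mₖ₊₁ = dₖaₖ − mₖ, dₖ₊₁ = (n − mₖ₊₁²)/dₖ, aₖ₊₁ = ⌊(a₀+mₖ₊₁)/dₖ₊₁⌋:
  k=1: m=35, d=35, a=2
  k=2: m=35, d=1, a=70
d=1 and a=2a₀=70 at k=2, so the next step gives (m, d) = (35, 35) again — its k=1 value — and the period has length 2.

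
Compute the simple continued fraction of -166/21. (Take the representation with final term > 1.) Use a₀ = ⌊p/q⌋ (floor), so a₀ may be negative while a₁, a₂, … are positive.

[-8; 10, 2]

-166 = -8*21 + 2
21 = 10*2 + 1
2 = 2*1 + 0  (stop)
So -166/21 = [-8; 10, 2].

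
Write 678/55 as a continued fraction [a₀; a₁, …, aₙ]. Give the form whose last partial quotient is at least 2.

678 = 12*55 + 18
55 = 3*18 + 1
18 = 18*1 + 0  (stop)
So 678/55 = [12; 3, 18].

[12; 3, 18]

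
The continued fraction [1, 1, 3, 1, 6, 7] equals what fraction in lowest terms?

Fold from the inside: start with 7/1.
  6 + 1/7 = 43/7
  1 + 7/43 = 50/43
  3 + 43/50 = 193/50
  1 + 50/193 = 243/193
  1 + 193/243 = 436/243

436/243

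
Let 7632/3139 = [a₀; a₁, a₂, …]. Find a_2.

7632 = 2·3139 + 1354   →  a_0 = 2
3139 = 2·1354 + 431   →  a_1 = 2
1354 = 3·431 + 61   →  a_2 = 3

3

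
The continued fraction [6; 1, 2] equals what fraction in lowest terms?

Fold from the inside: start with 2/1.
  1 + 1/2 = 3/2
  6 + 2/3 = 20/3

20/3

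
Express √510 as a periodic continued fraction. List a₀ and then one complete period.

a₀ = ⌊√510⌋ = 22.
With m₀=0, d₀=1 and mₖ₊₁ = dₖaₖ − mₖ, dₖ₊₁ = (n − mₖ₊₁²)/dₖ, aₖ₊₁ = ⌊(a₀+mₖ₊₁)/dₖ₊₁⌋:
  k=1: m=22, d=26, a=1
  k=2: m=4, d=19, a=1
  k=3: m=15, d=15, a=2
  k=4: m=15, d=19, a=1
  k=5: m=4, d=26, a=1
  k=6: m=22, d=1, a=44
d=1 and a=2a₀=44 at k=6, so the next step gives (m, d) = (22, 26) again — its k=1 value — and the period has length 6.

[22; 1, 1, 2, 1, 1, 44]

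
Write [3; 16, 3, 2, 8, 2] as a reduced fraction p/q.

Fold from the inside: start with 2/1.
  8 + 1/2 = 17/2
  2 + 2/17 = 36/17
  3 + 17/36 = 125/36
  16 + 36/125 = 2036/125
  3 + 125/2036 = 6233/2036

6233/2036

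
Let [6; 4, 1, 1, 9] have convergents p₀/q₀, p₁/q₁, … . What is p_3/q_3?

Using pₖ = aₖpₖ₋₁ + pₖ₋₂, qₖ = aₖqₖ₋₁ + qₖ₋₂ (with p₋₁=1, p₋₂=0, q₋₁=0, q₋₂=1):
  k=0: a=6, p=6, q=1
  k=1: a=4, p=25, q=4
  k=2: a=1, p=31, q=5
  k=3: a=1, p=56, q=9

56/9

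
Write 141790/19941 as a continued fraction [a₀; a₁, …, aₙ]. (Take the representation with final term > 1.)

141790 = 7*19941 + 2203
19941 = 9*2203 + 114
2203 = 19*114 + 37
114 = 3*37 + 3
37 = 12*3 + 1
3 = 3*1 + 0  (stop)
So 141790/19941 = [7; 9, 19, 3, 12, 3].

[7; 9, 19, 3, 12, 3]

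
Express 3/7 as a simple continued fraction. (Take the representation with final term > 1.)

3 = 0·7 + 3
7 = 2·3 + 1
3 = 3·1 + 0  (stop)
So 3/7 = [0; 2, 3].

[0; 2, 3]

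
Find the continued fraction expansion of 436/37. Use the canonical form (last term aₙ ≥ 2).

436 = 11×37 + 29
37 = 1×29 + 8
29 = 3×8 + 5
8 = 1×5 + 3
5 = 1×3 + 2
3 = 1×2 + 1
2 = 2×1 + 0  (stop)
So 436/37 = [11; 1, 3, 1, 1, 1, 2].

[11; 1, 3, 1, 1, 1, 2]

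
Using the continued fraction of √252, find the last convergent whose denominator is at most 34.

√252 = [15; 1, 6, 1, 30, …] (period length 4).
Convergents:
  p_0/q_0 = 15/1
  p_1/q_1 = 16/1
  p_2/q_2 = 111/7
  p_3/q_3 = 127/8
  p_4/q_4 = 3921/247
q_3 = 8 ≤ 34 < 247 = q_4, so the answer is 127/8.

127/8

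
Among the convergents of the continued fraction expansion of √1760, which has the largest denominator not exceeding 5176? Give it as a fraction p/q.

√1760 = [41; 1, 19, 1, 82, …] (period length 4).
Convergents:
  p_0/q_0 = 41/1
  p_1/q_1 = 42/1
  p_2/q_2 = 839/20
  p_3/q_3 = 881/21
  p_4/q_4 = 73081/1742
  p_5/q_5 = 73962/1763
  p_6/q_6 = 1478359/35239
q_5 = 1763 ≤ 5176 < 35239 = q_6, so the answer is 73962/1763.

73962/1763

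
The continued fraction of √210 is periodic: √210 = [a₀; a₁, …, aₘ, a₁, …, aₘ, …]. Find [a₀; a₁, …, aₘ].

[14; 2, 28]

a₀ = ⌊√210⌋ = 14.
With m₀=0, d₀=1 and mₖ₊₁ = dₖaₖ − mₖ, dₖ₊₁ = (n − mₖ₊₁²)/dₖ, aₖ₊₁ = ⌊(a₀+mₖ₊₁)/dₖ₊₁⌋:
  k=1: m=14, d=14, a=2
  k=2: m=14, d=1, a=28
d=1 and a=2a₀=28 at k=2, so the next step gives (m, d) = (14, 14) again — its k=1 value — and the period has length 2.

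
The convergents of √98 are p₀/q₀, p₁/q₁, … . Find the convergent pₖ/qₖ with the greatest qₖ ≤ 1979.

17631/1781

√98 = [9; 1, 8, 1, 18, …] (period length 4).
Convergents:
  p_0/q_0 = 9/1
  p_1/q_1 = 10/1
  p_2/q_2 = 89/9
  p_3/q_3 = 99/10
  p_4/q_4 = 1871/189
  p_5/q_5 = 1970/199
  p_6/q_6 = 17631/1781
  p_7/q_7 = 19601/1980
q_6 = 1781 ≤ 1979 < 1980 = q_7, so the answer is 17631/1781.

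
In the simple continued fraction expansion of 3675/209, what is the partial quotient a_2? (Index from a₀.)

3675 = 17·209 + 122   →  a_0 = 17
209 = 1·122 + 87   →  a_1 = 1
122 = 1·87 + 35   →  a_2 = 1

1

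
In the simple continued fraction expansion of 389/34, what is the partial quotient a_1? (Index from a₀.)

389 = 11·34 + 15   →  a_0 = 11
34 = 2·15 + 4   →  a_1 = 2

2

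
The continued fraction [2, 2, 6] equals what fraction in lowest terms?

32/13

Using pₖ = aₖpₖ₋₁ + pₖ₋₂ and qₖ = aₖqₖ₋₁ + qₖ₋₂:
  k=0: a=2, p=2, q=1
  k=1: a=2, p=5, q=2
  k=2: a=6, p=32, q=13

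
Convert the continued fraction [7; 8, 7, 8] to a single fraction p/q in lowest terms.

3305/464

Fold from the inside: start with 8/1.
  7 + 1/8 = 57/8
  8 + 8/57 = 464/57
  7 + 57/464 = 3305/464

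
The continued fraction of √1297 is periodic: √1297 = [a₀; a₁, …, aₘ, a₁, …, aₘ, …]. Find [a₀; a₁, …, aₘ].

a₀ = ⌊√1297⌋ = 36.
With m₀=0, d₀=1 and mₖ₊₁ = dₖaₖ − mₖ, dₖ₊₁ = (n − mₖ₊₁²)/dₖ, aₖ₊₁ = ⌊(a₀+mₖ₊₁)/dₖ₊₁⌋:
  k=1: m=36, d=1, a=72
d=1 and a=2a₀=72 at k=1, so the next step gives (m, d) = (36, 1) again — its k=1 value — and the period has length 1.

[36; 72]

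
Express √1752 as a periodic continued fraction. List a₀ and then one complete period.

[41; 1, 5, 1, 82]

a₀ = ⌊√1752⌋ = 41.
With m₀=0, d₀=1 and mₖ₊₁ = dₖaₖ − mₖ, dₖ₊₁ = (n − mₖ₊₁²)/dₖ, aₖ₊₁ = ⌊(a₀+mₖ₊₁)/dₖ₊₁⌋:
  k=1: m=41, d=71, a=1
  k=2: m=30, d=12, a=5
  k=3: m=30, d=71, a=1
  k=4: m=41, d=1, a=82
d=1 and a=2a₀=82 at k=4, so the next step gives (m, d) = (41, 71) again — its k=1 value — and the period has length 4.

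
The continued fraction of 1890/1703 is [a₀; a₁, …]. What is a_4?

1890 = 1·1703 + 187   →  a_0 = 1
1703 = 9·187 + 20   →  a_1 = 9
187 = 9·20 + 7   →  a_2 = 9
20 = 2·7 + 6   →  a_3 = 2
7 = 1·6 + 1   →  a_4 = 1

1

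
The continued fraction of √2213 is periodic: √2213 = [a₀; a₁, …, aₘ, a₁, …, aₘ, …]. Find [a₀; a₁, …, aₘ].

a₀ = ⌊√2213⌋ = 47.
With m₀=0, d₀=1 and mₖ₊₁ = dₖaₖ − mₖ, dₖ₊₁ = (n − mₖ₊₁²)/dₖ, aₖ₊₁ = ⌊(a₀+mₖ₊₁)/dₖ₊₁⌋:
  k=1: m=47, d=4, a=23
  k=2: m=45, d=47, a=1
  k=3: m=2, d=47, a=1
  k=4: m=45, d=4, a=23
  k=5: m=47, d=1, a=94
d=1 and a=2a₀=94 at k=5, so the next step gives (m, d) = (47, 4) again — its k=1 value — and the period has length 5.

[47; 23, 1, 1, 23, 94]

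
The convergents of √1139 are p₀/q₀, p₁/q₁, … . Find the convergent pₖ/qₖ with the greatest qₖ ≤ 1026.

√1139 = [33; 1, 2, 1, 66, …] (period length 4).
Convergents:
  p_0/q_0 = 33/1
  p_1/q_1 = 34/1
  p_2/q_2 = 101/3
  p_3/q_3 = 135/4
  p_4/q_4 = 9011/267
  p_5/q_5 = 9146/271
  p_6/q_6 = 27303/809
  p_7/q_7 = 36449/1080
q_6 = 809 ≤ 1026 < 1080 = q_7, so the answer is 27303/809.

27303/809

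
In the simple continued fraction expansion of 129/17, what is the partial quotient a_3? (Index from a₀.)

2

129 = 7·17 + 10   →  a_0 = 7
17 = 1·10 + 7   →  a_1 = 1
10 = 1·7 + 3   →  a_2 = 1
7 = 2·3 + 1   →  a_3 = 2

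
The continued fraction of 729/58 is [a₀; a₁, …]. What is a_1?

729 = 12·58 + 33   →  a_0 = 12
58 = 1·33 + 25   →  a_1 = 1

1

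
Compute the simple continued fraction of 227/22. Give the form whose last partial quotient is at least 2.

[10; 3, 7]

227 = 10*22 + 7
22 = 3*7 + 1
7 = 7*1 + 0  (stop)
So 227/22 = [10; 3, 7].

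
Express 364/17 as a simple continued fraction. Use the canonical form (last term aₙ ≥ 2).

[21; 2, 2, 3]

364 = 21·17 + 7
17 = 2·7 + 3
7 = 2·3 + 1
3 = 3·1 + 0  (stop)
So 364/17 = [21; 2, 2, 3].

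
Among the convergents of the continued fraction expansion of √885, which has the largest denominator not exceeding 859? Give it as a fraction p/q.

√885 = [29; 1, 2, 1, 58, …] (period length 4).
Convergents:
  p_0/q_0 = 29/1
  p_1/q_1 = 30/1
  p_2/q_2 = 89/3
  p_3/q_3 = 119/4
  p_4/q_4 = 6991/235
  p_5/q_5 = 7110/239
  p_6/q_6 = 21211/713
  p_7/q_7 = 28321/952
q_6 = 713 ≤ 859 < 952 = q_7, so the answer is 21211/713.

21211/713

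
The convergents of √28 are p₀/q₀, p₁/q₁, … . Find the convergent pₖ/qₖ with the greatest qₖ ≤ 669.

√28 = [5; 3, 2, 3, 10, …] (period length 4).
Convergents:
  p_0/q_0 = 5/1
  p_1/q_1 = 16/3
  p_2/q_2 = 37/7
  p_3/q_3 = 127/24
  p_4/q_4 = 1307/247
  p_5/q_5 = 4048/765
q_4 = 247 ≤ 669 < 765 = q_5, so the answer is 1307/247.

1307/247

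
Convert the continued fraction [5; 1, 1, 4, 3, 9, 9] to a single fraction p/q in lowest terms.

13652/2459

Using pₖ = aₖpₖ₋₁ + pₖ₋₂ and qₖ = aₖqₖ₋₁ + qₖ₋₂:
  k=0: a=5, p=5, q=1
  k=1: a=1, p=6, q=1
  k=2: a=1, p=11, q=2
  k=3: a=4, p=50, q=9
  k=4: a=3, p=161, q=29
  k=5: a=9, p=1499, q=270
  k=6: a=9, p=13652, q=2459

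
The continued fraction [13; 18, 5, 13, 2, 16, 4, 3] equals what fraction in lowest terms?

Using pₖ = aₖpₖ₋₁ + pₖ₋₂ and qₖ = aₖqₖ₋₁ + qₖ₋₂:
  k=0: a=13, p=13, q=1
  k=1: a=18, p=235, q=18
  k=2: a=5, p=1188, q=91
  k=3: a=13, p=15679, q=1201
  k=4: a=2, p=32546, q=2493
  k=5: a=16, p=536415, q=41089
  k=6: a=4, p=2178206, q=166849
  k=7: a=3, p=7071033, q=541636

7071033/541636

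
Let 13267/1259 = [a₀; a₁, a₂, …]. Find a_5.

13267 = 10·1259 + 677   →  a_0 = 10
1259 = 1·677 + 582   →  a_1 = 1
677 = 1·582 + 95   →  a_2 = 1
582 = 6·95 + 12   →  a_3 = 6
95 = 7·12 + 11   →  a_4 = 7
12 = 1·11 + 1   →  a_5 = 1

1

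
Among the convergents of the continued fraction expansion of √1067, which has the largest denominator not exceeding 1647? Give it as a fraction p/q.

19207/588

√1067 = [32; 1, 1, 1, 64, …] (period length 4).
Convergents:
  p_0/q_0 = 32/1
  p_1/q_1 = 33/1
  p_2/q_2 = 65/2
  p_3/q_3 = 98/3
  p_4/q_4 = 6337/194
  p_5/q_5 = 6435/197
  p_6/q_6 = 12772/391
  p_7/q_7 = 19207/588
  p_8/q_8 = 1242020/38023
q_7 = 588 ≤ 1647 < 38023 = q_8, so the answer is 19207/588.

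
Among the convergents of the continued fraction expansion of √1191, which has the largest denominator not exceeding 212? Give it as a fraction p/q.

√1191 = [34; 1, 1, 22, 1, 1, 68, …] (period length 6).
Convergents:
  p_0/q_0 = 34/1
  p_1/q_1 = 35/1
  p_2/q_2 = 69/2
  p_3/q_3 = 1553/45
  p_4/q_4 = 1622/47
  p_5/q_5 = 3175/92
  p_6/q_6 = 217522/6303
q_5 = 92 ≤ 212 < 6303 = q_6, so the answer is 3175/92.

3175/92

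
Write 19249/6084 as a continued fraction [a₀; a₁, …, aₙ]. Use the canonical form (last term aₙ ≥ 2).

[3; 6, 9, 1, 3, 2, 3, 3]

19249 = 3*6084 + 997
6084 = 6*997 + 102
997 = 9*102 + 79
102 = 1*79 + 23
79 = 3*23 + 10
23 = 2*10 + 3
10 = 3*3 + 1
3 = 3*1 + 0  (stop)
So 19249/6084 = [3; 6, 9, 1, 3, 2, 3, 3].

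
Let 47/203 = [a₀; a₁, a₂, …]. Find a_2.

47 = 0·203 + 47   →  a_0 = 0
203 = 4·47 + 15   →  a_1 = 4
47 = 3·15 + 2   →  a_2 = 3

3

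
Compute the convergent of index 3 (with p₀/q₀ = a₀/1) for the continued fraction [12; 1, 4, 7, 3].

Using pₖ = aₖpₖ₋₁ + pₖ₋₂, qₖ = aₖqₖ₋₁ + qₖ₋₂ (with p₋₁=1, p₋₂=0, q₋₁=0, q₋₂=1):
  k=0: a=12, p=12, q=1
  k=1: a=1, p=13, q=1
  k=2: a=4, p=64, q=5
  k=3: a=7, p=461, q=36

461/36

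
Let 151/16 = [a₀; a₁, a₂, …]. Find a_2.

3

151 = 9·16 + 7   →  a_0 = 9
16 = 2·7 + 2   →  a_1 = 2
7 = 3·2 + 1   →  a_2 = 3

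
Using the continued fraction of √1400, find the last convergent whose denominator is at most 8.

√1400 = [37; 2, 2, 2, 74, …] (period length 4).
Convergents:
  p_0/q_0 = 37/1
  p_1/q_1 = 75/2
  p_2/q_2 = 187/5
  p_3/q_3 = 449/12
q_2 = 5 ≤ 8 < 12 = q_3, so the answer is 187/5.

187/5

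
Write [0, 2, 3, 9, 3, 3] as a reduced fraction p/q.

289/671

Fold from the inside: start with 3/1.
  3 + 1/3 = 10/3
  9 + 3/10 = 93/10
  3 + 10/93 = 289/93
  2 + 93/289 = 671/289
  0 + 289/671 = 289/671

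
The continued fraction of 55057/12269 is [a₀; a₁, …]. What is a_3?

55057 = 4·12269 + 5981   →  a_0 = 4
12269 = 2·5981 + 307   →  a_1 = 2
5981 = 19·307 + 148   →  a_2 = 19
307 = 2·148 + 11   →  a_3 = 2

2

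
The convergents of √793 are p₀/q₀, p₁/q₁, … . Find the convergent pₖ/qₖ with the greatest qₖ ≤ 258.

√793 = [28; 6, 4, 6, 56, …] (period length 4).
Convergents:
  p_0/q_0 = 28/1
  p_1/q_1 = 169/6
  p_2/q_2 = 704/25
  p_3/q_3 = 4393/156
  p_4/q_4 = 246712/8761
q_3 = 156 ≤ 258 < 8761 = q_4, so the answer is 4393/156.

4393/156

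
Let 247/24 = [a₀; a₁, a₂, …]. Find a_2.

247 = 10·24 + 7   →  a_0 = 10
24 = 3·7 + 3   →  a_1 = 3
7 = 2·3 + 1   →  a_2 = 2

2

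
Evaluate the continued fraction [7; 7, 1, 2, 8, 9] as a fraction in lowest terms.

Fold from the inside: start with 9/1.
  8 + 1/9 = 73/9
  2 + 9/73 = 155/73
  1 + 73/155 = 228/155
  7 + 155/228 = 1751/228
  7 + 228/1751 = 12485/1751

12485/1751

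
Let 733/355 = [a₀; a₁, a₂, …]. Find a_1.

733 = 2·355 + 23   →  a_0 = 2
355 = 15·23 + 10   →  a_1 = 15

15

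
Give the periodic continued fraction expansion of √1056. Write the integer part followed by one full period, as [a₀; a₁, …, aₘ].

[32; 2, 64]

a₀ = ⌊√1056⌋ = 32.
With m₀=0, d₀=1 and mₖ₊₁ = dₖaₖ − mₖ, dₖ₊₁ = (n − mₖ₊₁²)/dₖ, aₖ₊₁ = ⌊(a₀+mₖ₊₁)/dₖ₊₁⌋:
  k=1: m=32, d=32, a=2
  k=2: m=32, d=1, a=64
d=1 and a=2a₀=64 at k=2, so the next step gives (m, d) = (32, 32) again — its k=1 value — and the period has length 2.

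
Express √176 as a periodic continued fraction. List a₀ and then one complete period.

[13; 3, 1, 3, 26]

a₀ = ⌊√176⌋ = 13.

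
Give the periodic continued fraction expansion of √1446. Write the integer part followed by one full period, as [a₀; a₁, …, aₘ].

a₀ = ⌊√1446⌋ = 38.
With m₀=0, d₀=1 and mₖ₊₁ = dₖaₖ − mₖ, dₖ₊₁ = (n − mₖ₊₁²)/dₖ, aₖ₊₁ = ⌊(a₀+mₖ₊₁)/dₖ₊₁⌋:
  k=1: m=38, d=2, a=38
  k=2: m=38, d=1, a=76
d=1 and a=2a₀=76 at k=2, so the next step gives (m, d) = (38, 2) again — its k=1 value — and the period has length 2.

[38; 38, 76]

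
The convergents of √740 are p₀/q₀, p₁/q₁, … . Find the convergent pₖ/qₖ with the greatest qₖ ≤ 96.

1877/69

√740 = [27; 4, 1, 12, 1, 4, 54, …] (period length 6).
Convergents:
  p_0/q_0 = 27/1
  p_1/q_1 = 109/4
  p_2/q_2 = 136/5
  p_3/q_3 = 1741/64
  p_4/q_4 = 1877/69
  p_5/q_5 = 9249/340
q_4 = 69 ≤ 96 < 340 = q_5, so the answer is 1877/69.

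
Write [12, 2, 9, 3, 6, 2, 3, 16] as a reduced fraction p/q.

Using pₖ = aₖpₖ₋₁ + pₖ₋₂ and qₖ = aₖqₖ₋₁ + qₖ₋₂:
  k=0: a=12, p=12, q=1
  k=1: a=2, p=25, q=2
  k=2: a=9, p=237, q=19
  k=3: a=3, p=736, q=59
  k=4: a=6, p=4653, q=373
  k=5: a=2, p=10042, q=805
  k=6: a=3, p=34779, q=2788
  k=7: a=16, p=566506, q=45413

566506/45413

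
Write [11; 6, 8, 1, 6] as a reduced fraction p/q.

4231/379

Fold from the inside: start with 6/1.
  1 + 1/6 = 7/6
  8 + 6/7 = 62/7
  6 + 7/62 = 379/62
  11 + 62/379 = 4231/379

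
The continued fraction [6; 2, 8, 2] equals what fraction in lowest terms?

233/36

Fold from the inside: start with 2/1.
  8 + 1/2 = 17/2
  2 + 2/17 = 36/17
  6 + 17/36 = 233/36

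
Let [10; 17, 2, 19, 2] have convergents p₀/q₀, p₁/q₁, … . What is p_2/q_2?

Using pₖ = aₖpₖ₋₁ + pₖ₋₂, qₖ = aₖqₖ₋₁ + qₖ₋₂ (with p₋₁=1, p₋₂=0, q₋₁=0, q₋₂=1):
  k=0: a=10, p=10, q=1
  k=1: a=17, p=171, q=17
  k=2: a=2, p=352, q=35

352/35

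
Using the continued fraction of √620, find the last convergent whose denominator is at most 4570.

√620 = [24; 1, 8, 1, 48, …] (period length 4).
Convergents:
  p_0/q_0 = 24/1
  p_1/q_1 = 25/1
  p_2/q_2 = 224/9
  p_3/q_3 = 249/10
  p_4/q_4 = 12176/489
  p_5/q_5 = 12425/499
  p_6/q_6 = 111576/4481
  p_7/q_7 = 124001/4980
q_6 = 4481 ≤ 4570 < 4980 = q_7, so the answer is 111576/4481.

111576/4481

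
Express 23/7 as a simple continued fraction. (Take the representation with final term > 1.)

23 = 3·7 + 2
7 = 3·2 + 1
2 = 2·1 + 0  (stop)
So 23/7 = [3; 3, 2].

[3; 3, 2]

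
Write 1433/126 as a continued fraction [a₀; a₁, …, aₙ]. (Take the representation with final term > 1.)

[11; 2, 1, 2, 7, 2]

1433 = 11×126 + 47
126 = 2×47 + 32
47 = 1×32 + 15
32 = 2×15 + 2
15 = 7×2 + 1
2 = 2×1 + 0  (stop)
So 1433/126 = [11; 2, 1, 2, 7, 2].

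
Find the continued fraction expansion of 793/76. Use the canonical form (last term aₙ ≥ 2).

[10; 2, 3, 3, 3]

793 = 10·76 + 33
76 = 2·33 + 10
33 = 3·10 + 3
10 = 3·3 + 1
3 = 3·1 + 0  (stop)
So 793/76 = [10; 2, 3, 3, 3].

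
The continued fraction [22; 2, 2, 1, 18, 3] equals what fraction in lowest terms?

8971/400

Using pₖ = aₖpₖ₋₁ + pₖ₋₂ and qₖ = aₖqₖ₋₁ + qₖ₋₂:
  k=0: a=22, p=22, q=1
  k=1: a=2, p=45, q=2
  k=2: a=2, p=112, q=5
  k=3: a=1, p=157, q=7
  k=4: a=18, p=2938, q=131
  k=5: a=3, p=8971, q=400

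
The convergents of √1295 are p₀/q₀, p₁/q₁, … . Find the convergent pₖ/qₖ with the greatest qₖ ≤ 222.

2591/72

√1295 = [35; 1, 70, …] (period length 2).
Convergents:
  p_0/q_0 = 35/1
  p_1/q_1 = 36/1
  p_2/q_2 = 2555/71
  p_3/q_3 = 2591/72
  p_4/q_4 = 183925/5111
q_3 = 72 ≤ 222 < 5111 = q_4, so the answer is 2591/72.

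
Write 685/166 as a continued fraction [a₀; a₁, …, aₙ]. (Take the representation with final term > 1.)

[4; 7, 1, 9, 2]

685 = 4·166 + 21
166 = 7·21 + 19
21 = 1·19 + 2
19 = 9·2 + 1
2 = 2·1 + 0  (stop)
So 685/166 = [4; 7, 1, 9, 2].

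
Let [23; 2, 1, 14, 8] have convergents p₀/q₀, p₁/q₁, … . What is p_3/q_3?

1027/44

Using pₖ = aₖpₖ₋₁ + pₖ₋₂, qₖ = aₖqₖ₋₁ + qₖ₋₂ (with p₋₁=1, p₋₂=0, q₋₁=0, q₋₂=1):
  k=0: a=23, p=23, q=1
  k=1: a=2, p=47, q=2
  k=2: a=1, p=70, q=3
  k=3: a=14, p=1027, q=44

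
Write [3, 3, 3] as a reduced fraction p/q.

Fold from the inside: start with 3/1.
  3 + 1/3 = 10/3
  3 + 3/10 = 33/10

33/10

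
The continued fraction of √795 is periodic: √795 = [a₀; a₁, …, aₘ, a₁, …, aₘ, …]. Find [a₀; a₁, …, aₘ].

a₀ = ⌊√795⌋ = 28.
With m₀=0, d₀=1 and mₖ₊₁ = dₖaₖ − mₖ, dₖ₊₁ = (n − mₖ₊₁²)/dₖ, aₖ₊₁ = ⌊(a₀+mₖ₊₁)/dₖ₊₁⌋:
  k=1: m=28, d=11, a=5
  k=2: m=27, d=6, a=9
  k=3: m=27, d=11, a=5
  k=4: m=28, d=1, a=56
d=1 and a=2a₀=56 at k=4, so the next step gives (m, d) = (28, 11) again — its k=1 value — and the period has length 4.

[28; 5, 9, 5, 56]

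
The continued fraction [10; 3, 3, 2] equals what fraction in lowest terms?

Fold from the inside: start with 2/1.
  3 + 1/2 = 7/2
  3 + 2/7 = 23/7
  10 + 7/23 = 237/23

237/23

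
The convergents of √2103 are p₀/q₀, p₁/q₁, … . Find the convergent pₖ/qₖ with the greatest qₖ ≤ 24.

√2103 = [45; 1, 6, 15, 6, 1, 90, …] (period length 6).
Convergents:
  p_0/q_0 = 45/1
  p_1/q_1 = 46/1
  p_2/q_2 = 321/7
  p_3/q_3 = 4861/106
q_2 = 7 ≤ 24 < 106 = q_3, so the answer is 321/7.

321/7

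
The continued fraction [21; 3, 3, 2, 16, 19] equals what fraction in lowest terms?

Fold from the inside: start with 19/1.
  16 + 1/19 = 305/19
  2 + 19/305 = 629/305
  3 + 305/629 = 2192/629
  3 + 629/2192 = 7205/2192
  21 + 2192/7205 = 153497/7205

153497/7205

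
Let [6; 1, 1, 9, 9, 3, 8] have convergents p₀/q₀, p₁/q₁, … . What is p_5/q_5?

Using pₖ = aₖpₖ₋₁ + pₖ₋₂, qₖ = aₖqₖ₋₁ + qₖ₋₂ (with p₋₁=1, p₋₂=0, q₋₁=0, q₋₂=1):
  k=0: a=6, p=6, q=1
  k=1: a=1, p=7, q=1
  k=2: a=1, p=13, q=2
  k=3: a=9, p=124, q=19
  k=4: a=9, p=1129, q=173
  k=5: a=3, p=3511, q=538

3511/538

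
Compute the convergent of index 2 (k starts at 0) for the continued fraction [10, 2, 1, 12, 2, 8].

Using pₖ = aₖpₖ₋₁ + pₖ₋₂, qₖ = aₖqₖ₋₁ + qₖ₋₂ (with p₋₁=1, p₋₂=0, q₋₁=0, q₋₂=1):
  k=0: a=10, p=10, q=1
  k=1: a=2, p=21, q=2
  k=2: a=1, p=31, q=3

31/3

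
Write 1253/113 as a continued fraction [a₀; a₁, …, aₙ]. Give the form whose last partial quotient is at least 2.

[11; 11, 3, 3]

1253 = 11*113 + 10
113 = 11*10 + 3
10 = 3*3 + 1
3 = 3*1 + 0  (stop)
So 1253/113 = [11; 11, 3, 3].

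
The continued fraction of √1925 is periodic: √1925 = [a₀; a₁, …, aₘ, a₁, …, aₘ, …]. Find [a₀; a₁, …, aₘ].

a₀ = ⌊√1925⌋ = 43.
With m₀=0, d₀=1 and mₖ₊₁ = dₖaₖ − mₖ, dₖ₊₁ = (n − mₖ₊₁²)/dₖ, aₖ₊₁ = ⌊(a₀+mₖ₊₁)/dₖ₊₁⌋:
  k=1: m=43, d=76, a=1
  k=2: m=33, d=11, a=6
  k=3: m=33, d=76, a=1
  k=4: m=43, d=1, a=86
d=1 and a=2a₀=86 at k=4, so the next step gives (m, d) = (43, 76) again — its k=1 value — and the period has length 4.

[43; 1, 6, 1, 86]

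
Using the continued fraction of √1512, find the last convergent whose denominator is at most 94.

1011/26

√1512 = [38; 1, 7, 1, 1, 1, 7, 1, 76, …] (period length 8).
Convergents:
  p_0/q_0 = 38/1
  p_1/q_1 = 39/1
  p_2/q_2 = 311/8
  p_3/q_3 = 350/9
  p_4/q_4 = 661/17
  p_5/q_5 = 1011/26
  p_6/q_6 = 7738/199
q_5 = 26 ≤ 94 < 199 = q_6, so the answer is 1011/26.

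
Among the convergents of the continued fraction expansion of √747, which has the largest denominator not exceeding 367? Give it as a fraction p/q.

√747 = [27; 3, 54, …] (period length 2).
Convergents:
  p_0/q_0 = 27/1
  p_1/q_1 = 82/3
  p_2/q_2 = 4455/163
  p_3/q_3 = 13447/492
q_2 = 163 ≤ 367 < 492 = q_3, so the answer is 4455/163.

4455/163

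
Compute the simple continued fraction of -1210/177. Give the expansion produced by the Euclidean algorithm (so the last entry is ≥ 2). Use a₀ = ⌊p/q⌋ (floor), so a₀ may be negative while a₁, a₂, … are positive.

-1210 = -7*177 + 29
177 = 6*29 + 3
29 = 9*3 + 2
3 = 1*2 + 1
2 = 2*1 + 0  (stop)
So -1210/177 = [-7; 6, 9, 1, 2].

[-7; 6, 9, 1, 2]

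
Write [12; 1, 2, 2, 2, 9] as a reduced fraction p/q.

Using pₖ = aₖpₖ₋₁ + pₖ₋₂ and qₖ = aₖqₖ₋₁ + qₖ₋₂:
  k=0: a=12, p=12, q=1
  k=1: a=1, p=13, q=1
  k=2: a=2, p=38, q=3
  k=3: a=2, p=89, q=7
  k=4: a=2, p=216, q=17
  k=5: a=9, p=2033, q=160

2033/160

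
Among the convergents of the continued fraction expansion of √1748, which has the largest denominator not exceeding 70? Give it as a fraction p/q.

878/21

√1748 = [41; 1, 4, 4, 4, 1, 82, …] (period length 6).
Convergents:
  p_0/q_0 = 41/1
  p_1/q_1 = 42/1
  p_2/q_2 = 209/5
  p_3/q_3 = 878/21
  p_4/q_4 = 3721/89
q_3 = 21 ≤ 70 < 89 = q_4, so the answer is 878/21.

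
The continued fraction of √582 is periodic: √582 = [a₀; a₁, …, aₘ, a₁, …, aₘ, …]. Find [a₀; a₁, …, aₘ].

a₀ = ⌊√582⌋ = 24.
With m₀=0, d₀=1 and mₖ₊₁ = dₖaₖ − mₖ, dₖ₊₁ = (n − mₖ₊₁²)/dₖ, aₖ₊₁ = ⌊(a₀+mₖ₊₁)/dₖ₊₁⌋:
  k=1: m=24, d=6, a=8
  k=2: m=24, d=1, a=48
d=1 and a=2a₀=48 at k=2, so the next step gives (m, d) = (24, 6) again — its k=1 value — and the period has length 2.

[24; 8, 48]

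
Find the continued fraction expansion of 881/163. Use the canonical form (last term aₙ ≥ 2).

881 = 5·163 + 66
163 = 2·66 + 31
66 = 2·31 + 4
31 = 7·4 + 3
4 = 1·3 + 1
3 = 3·1 + 0  (stop)
So 881/163 = [5; 2, 2, 7, 1, 3].

[5; 2, 2, 7, 1, 3]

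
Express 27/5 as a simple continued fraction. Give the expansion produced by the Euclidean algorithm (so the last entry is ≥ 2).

27 = 5·5 + 2
5 = 2·2 + 1
2 = 2·1 + 0  (stop)
So 27/5 = [5; 2, 2].

[5; 2, 2]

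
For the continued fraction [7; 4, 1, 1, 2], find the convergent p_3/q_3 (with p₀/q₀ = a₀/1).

Using pₖ = aₖpₖ₋₁ + pₖ₋₂, qₖ = aₖqₖ₋₁ + qₖ₋₂ (with p₋₁=1, p₋₂=0, q₋₁=0, q₋₂=1):
  k=0: a=7, p=7, q=1
  k=1: a=4, p=29, q=4
  k=2: a=1, p=36, q=5
  k=3: a=1, p=65, q=9

65/9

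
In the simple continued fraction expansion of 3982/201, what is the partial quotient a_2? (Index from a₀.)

3982 = 19·201 + 163   →  a_0 = 19
201 = 1·163 + 38   →  a_1 = 1
163 = 4·38 + 11   →  a_2 = 4

4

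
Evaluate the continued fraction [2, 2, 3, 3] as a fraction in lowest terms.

56/23

Using pₖ = aₖpₖ₋₁ + pₖ₋₂ and qₖ = aₖqₖ₋₁ + qₖ₋₂:
  k=0: a=2, p=2, q=1
  k=1: a=2, p=5, q=2
  k=2: a=3, p=17, q=7
  k=3: a=3, p=56, q=23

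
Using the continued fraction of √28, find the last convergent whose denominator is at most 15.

37/7

√28 = [5; 3, 2, 3, 10, …] (period length 4).
Convergents:
  p_0/q_0 = 5/1
  p_1/q_1 = 16/3
  p_2/q_2 = 37/7
  p_3/q_3 = 127/24
q_2 = 7 ≤ 15 < 24 = q_3, so the answer is 37/7.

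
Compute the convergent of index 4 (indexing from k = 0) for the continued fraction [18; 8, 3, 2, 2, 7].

2555/141

Using pₖ = aₖpₖ₋₁ + pₖ₋₂, qₖ = aₖqₖ₋₁ + qₖ₋₂ (with p₋₁=1, p₋₂=0, q₋₁=0, q₋₂=1):
  k=0: a=18, p=18, q=1
  k=1: a=8, p=145, q=8
  k=2: a=3, p=453, q=25
  k=3: a=2, p=1051, q=58
  k=4: a=2, p=2555, q=141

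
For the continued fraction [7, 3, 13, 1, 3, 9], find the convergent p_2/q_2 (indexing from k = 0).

Using pₖ = aₖpₖ₋₁ + pₖ₋₂, qₖ = aₖqₖ₋₁ + qₖ₋₂ (with p₋₁=1, p₋₂=0, q₋₁=0, q₋₂=1):
  k=0: a=7, p=7, q=1
  k=1: a=3, p=22, q=3
  k=2: a=13, p=293, q=40

293/40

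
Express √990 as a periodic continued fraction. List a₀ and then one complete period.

a₀ = ⌊√990⌋ = 31.
With m₀=0, d₀=1 and mₖ₊₁ = dₖaₖ − mₖ, dₖ₊₁ = (n − mₖ₊₁²)/dₖ, aₖ₊₁ = ⌊(a₀+mₖ₊₁)/dₖ₊₁⌋:
  k=1: m=31, d=29, a=2
  k=2: m=27, d=9, a=6
  k=3: m=27, d=29, a=2
  k=4: m=31, d=1, a=62
d=1 and a=2a₀=62 at k=4, so the next step gives (m, d) = (31, 29) again — its k=1 value — and the period has length 4.

[31; 2, 6, 2, 62]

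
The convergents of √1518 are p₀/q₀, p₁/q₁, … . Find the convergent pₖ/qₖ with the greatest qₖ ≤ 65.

√1518 = [38; 1, 24, 1, 76, …] (period length 4).
Convergents:
  p_0/q_0 = 38/1
  p_1/q_1 = 39/1
  p_2/q_2 = 974/25
  p_3/q_3 = 1013/26
  p_4/q_4 = 77962/2001
q_3 = 26 ≤ 65 < 2001 = q_4, so the answer is 1013/26.

1013/26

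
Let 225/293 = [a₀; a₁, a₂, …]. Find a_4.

225 = 0·293 + 225   →  a_0 = 0
293 = 1·225 + 68   →  a_1 = 1
225 = 3·68 + 21   →  a_2 = 3
68 = 3·21 + 5   →  a_3 = 3
21 = 4·5 + 1   →  a_4 = 4

4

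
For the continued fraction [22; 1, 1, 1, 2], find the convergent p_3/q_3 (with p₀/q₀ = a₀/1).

68/3

Using pₖ = aₖpₖ₋₁ + pₖ₋₂, qₖ = aₖqₖ₋₁ + qₖ₋₂ (with p₋₁=1, p₋₂=0, q₋₁=0, q₋₂=1):
  k=0: a=22, p=22, q=1
  k=1: a=1, p=23, q=1
  k=2: a=1, p=45, q=2
  k=3: a=1, p=68, q=3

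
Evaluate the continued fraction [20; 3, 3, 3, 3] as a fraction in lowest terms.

Using pₖ = aₖpₖ₋₁ + pₖ₋₂ and qₖ = aₖqₖ₋₁ + qₖ₋₂:
  k=0: a=20, p=20, q=1
  k=1: a=3, p=61, q=3
  k=2: a=3, p=203, q=10
  k=3: a=3, p=670, q=33
  k=4: a=3, p=2213, q=109

2213/109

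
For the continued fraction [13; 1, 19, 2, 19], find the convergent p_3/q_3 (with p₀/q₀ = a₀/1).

572/41

Using pₖ = aₖpₖ₋₁ + pₖ₋₂, qₖ = aₖqₖ₋₁ + qₖ₋₂ (with p₋₁=1, p₋₂=0, q₋₁=0, q₋₂=1):
  k=0: a=13, p=13, q=1
  k=1: a=1, p=14, q=1
  k=2: a=19, p=279, q=20
  k=3: a=2, p=572, q=41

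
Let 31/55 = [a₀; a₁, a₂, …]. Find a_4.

31 = 0·55 + 31   →  a_0 = 0
55 = 1·31 + 24   →  a_1 = 1
31 = 1·24 + 7   →  a_2 = 1
24 = 3·7 + 3   →  a_3 = 3
7 = 2·3 + 1   →  a_4 = 2

2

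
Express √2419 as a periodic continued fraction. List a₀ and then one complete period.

[49; 5, 2, 5, 98]

a₀ = ⌊√2419⌋ = 49.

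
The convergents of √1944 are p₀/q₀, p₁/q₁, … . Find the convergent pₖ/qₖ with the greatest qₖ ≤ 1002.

√1944 = [44; 11, 88, …] (period length 2).
Convergents:
  p_0/q_0 = 44/1
  p_1/q_1 = 485/11
  p_2/q_2 = 42724/969
  p_3/q_3 = 470449/10670
q_2 = 969 ≤ 1002 < 10670 = q_3, so the answer is 42724/969.

42724/969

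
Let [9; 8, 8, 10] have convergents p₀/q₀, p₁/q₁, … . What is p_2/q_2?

Using pₖ = aₖpₖ₋₁ + pₖ₋₂, qₖ = aₖqₖ₋₁ + qₖ₋₂ (with p₋₁=1, p₋₂=0, q₋₁=0, q₋₂=1):
  k=0: a=9, p=9, q=1
  k=1: a=8, p=73, q=8
  k=2: a=8, p=593, q=65

593/65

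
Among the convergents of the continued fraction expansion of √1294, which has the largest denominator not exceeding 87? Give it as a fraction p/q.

√1294 = [35; 1, 34, 1, 70, …] (period length 4).
Convergents:
  p_0/q_0 = 35/1
  p_1/q_1 = 36/1
  p_2/q_2 = 1259/35
  p_3/q_3 = 1295/36
  p_4/q_4 = 91909/2555
q_3 = 36 ≤ 87 < 2555 = q_4, so the answer is 1295/36.

1295/36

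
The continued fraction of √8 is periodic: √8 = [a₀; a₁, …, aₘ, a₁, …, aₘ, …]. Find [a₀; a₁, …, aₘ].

[2; 1, 4]

a₀ = ⌊√8⌋ = 2.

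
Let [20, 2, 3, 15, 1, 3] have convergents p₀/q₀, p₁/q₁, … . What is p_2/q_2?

143/7

Using pₖ = aₖpₖ₋₁ + pₖ₋₂, qₖ = aₖqₖ₋₁ + qₖ₋₂ (with p₋₁=1, p₋₂=0, q₋₁=0, q₋₂=1):
  k=0: a=20, p=20, q=1
  k=1: a=2, p=41, q=2
  k=2: a=3, p=143, q=7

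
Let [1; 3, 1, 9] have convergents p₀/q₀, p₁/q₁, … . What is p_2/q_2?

Using pₖ = aₖpₖ₋₁ + pₖ₋₂, qₖ = aₖqₖ₋₁ + qₖ₋₂ (with p₋₁=1, p₋₂=0, q₋₁=0, q₋₂=1):
  k=0: a=1, p=1, q=1
  k=1: a=3, p=4, q=3
  k=2: a=1, p=5, q=4

5/4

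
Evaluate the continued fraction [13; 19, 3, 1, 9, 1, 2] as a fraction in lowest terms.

Fold from the inside: start with 2/1.
  1 + 1/2 = 3/2
  9 + 2/3 = 29/3
  1 + 3/29 = 32/29
  3 + 29/32 = 125/32
  19 + 32/125 = 2407/125
  13 + 125/2407 = 31416/2407

31416/2407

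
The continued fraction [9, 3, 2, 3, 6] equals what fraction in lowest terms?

Using pₖ = aₖpₖ₋₁ + pₖ₋₂ and qₖ = aₖqₖ₋₁ + qₖ₋₂:
  k=0: a=9, p=9, q=1
  k=1: a=3, p=28, q=3
  k=2: a=2, p=65, q=7
  k=3: a=3, p=223, q=24
  k=4: a=6, p=1403, q=151

1403/151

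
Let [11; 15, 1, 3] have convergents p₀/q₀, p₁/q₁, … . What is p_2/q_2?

177/16

Using pₖ = aₖpₖ₋₁ + pₖ₋₂, qₖ = aₖqₖ₋₁ + qₖ₋₂ (with p₋₁=1, p₋₂=0, q₋₁=0, q₋₂=1):
  k=0: a=11, p=11, q=1
  k=1: a=15, p=166, q=15
  k=2: a=1, p=177, q=16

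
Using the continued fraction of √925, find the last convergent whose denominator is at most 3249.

√925 = [30; 2, 2, 2, 2, 60, …] (period length 5).
Convergents:
  p_0/q_0 = 30/1
  p_1/q_1 = 61/2
  p_2/q_2 = 152/5
  p_3/q_3 = 365/12
  p_4/q_4 = 882/29
  p_5/q_5 = 53285/1752
  p_6/q_6 = 107452/3533
q_5 = 1752 ≤ 3249 < 3533 = q_6, so the answer is 53285/1752.

53285/1752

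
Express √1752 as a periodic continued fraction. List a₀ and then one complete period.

[41; 1, 5, 1, 82]

a₀ = ⌊√1752⌋ = 41.
With m₀=0, d₀=1 and mₖ₊₁ = dₖaₖ − mₖ, dₖ₊₁ = (n − mₖ₊₁²)/dₖ, aₖ₊₁ = ⌊(a₀+mₖ₊₁)/dₖ₊₁⌋:
  k=1: m=41, d=71, a=1
  k=2: m=30, d=12, a=5
  k=3: m=30, d=71, a=1
  k=4: m=41, d=1, a=82
d=1 and a=2a₀=82 at k=4, so the next step gives (m, d) = (41, 71) again — its k=1 value — and the period has length 4.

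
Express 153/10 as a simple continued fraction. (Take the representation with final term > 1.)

153 = 15×10 + 3
10 = 3×3 + 1
3 = 3×1 + 0  (stop)
So 153/10 = [15; 3, 3].

[15; 3, 3]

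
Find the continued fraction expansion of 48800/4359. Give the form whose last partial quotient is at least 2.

[11; 5, 8, 5, 2, 9]

48800 = 11*4359 + 851
4359 = 5*851 + 104
851 = 8*104 + 19
104 = 5*19 + 9
19 = 2*9 + 1
9 = 9*1 + 0  (stop)
So 48800/4359 = [11; 5, 8, 5, 2, 9].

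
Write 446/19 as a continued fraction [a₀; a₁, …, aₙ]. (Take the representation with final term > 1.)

[23; 2, 9]

446 = 23·19 + 9
19 = 2·9 + 1
9 = 9·1 + 0  (stop)
So 446/19 = [23; 2, 9].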